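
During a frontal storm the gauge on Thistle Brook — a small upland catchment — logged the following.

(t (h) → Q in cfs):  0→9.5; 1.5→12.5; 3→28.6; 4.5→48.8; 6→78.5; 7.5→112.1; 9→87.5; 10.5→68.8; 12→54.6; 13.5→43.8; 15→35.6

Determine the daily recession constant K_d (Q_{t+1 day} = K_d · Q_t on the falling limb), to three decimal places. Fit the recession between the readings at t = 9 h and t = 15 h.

K_d ≈ 0.027

Between t = 9 h and t = 15 h the flow falls from 87.5 to 35.6 cfs over 4×1.5 h = 6 h.
Per-interval ratio K = (35.6/87.5)^(1/4) = 0.7987; K_d = K^(24/1.5) = 0.027.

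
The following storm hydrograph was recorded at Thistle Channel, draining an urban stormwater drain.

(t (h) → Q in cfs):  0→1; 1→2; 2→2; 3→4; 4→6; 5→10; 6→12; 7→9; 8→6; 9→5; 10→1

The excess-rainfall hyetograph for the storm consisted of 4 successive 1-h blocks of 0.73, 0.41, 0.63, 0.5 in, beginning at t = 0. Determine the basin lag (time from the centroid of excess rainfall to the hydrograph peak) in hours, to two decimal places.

Centroid of excess rainfall: t_c = Σ P_i·t̄_i / ΣP_i = 1.8965 h (block centres at 0.5, 1.5, 2.5, 3.5 h).
Hydrograph peak occurs at t = 6 h, so basin lag t_L = 6 − 1.8965 = 4.10 h.

t_L ≈ 4.10 h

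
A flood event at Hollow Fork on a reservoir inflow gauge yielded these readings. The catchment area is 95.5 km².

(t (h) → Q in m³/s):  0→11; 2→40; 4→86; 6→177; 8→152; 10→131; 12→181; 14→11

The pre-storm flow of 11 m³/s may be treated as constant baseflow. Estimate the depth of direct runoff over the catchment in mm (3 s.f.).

d ≈ 52.9 mm

Direct runoff: 0.0, 29.0, 75.0, 166.0, 141.0, 120.0, 170.0, 0.0 m³/s; ΣQ_DR = 701.0 m³/s.
V = ΣQ_DR · Δt = 701.0 × 7200 s = 5.047 × 10^6 m³.
Over A = 95.5 km², depth = V / A = 52.9 mm.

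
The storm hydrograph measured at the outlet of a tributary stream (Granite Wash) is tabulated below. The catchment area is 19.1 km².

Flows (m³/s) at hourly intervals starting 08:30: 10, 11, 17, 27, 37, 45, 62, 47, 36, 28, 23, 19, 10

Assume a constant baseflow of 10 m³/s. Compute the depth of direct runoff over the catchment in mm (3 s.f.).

d ≈ 45.6 mm

Direct runoff: 0.0, 1.0, 7.0, 17.0, 27.0, 35.0, 52.0, 37.0, 26.0, 18.0, 13.0, 9.0, 0.0 m³/s; ΣQ_DR = 242.0 m³/s.
V = ΣQ_DR · Δt = 242.0 × 3600 s = 8.712 × 10^5 m³.
Over A = 19.1 km², depth = V / A = 45.6 mm.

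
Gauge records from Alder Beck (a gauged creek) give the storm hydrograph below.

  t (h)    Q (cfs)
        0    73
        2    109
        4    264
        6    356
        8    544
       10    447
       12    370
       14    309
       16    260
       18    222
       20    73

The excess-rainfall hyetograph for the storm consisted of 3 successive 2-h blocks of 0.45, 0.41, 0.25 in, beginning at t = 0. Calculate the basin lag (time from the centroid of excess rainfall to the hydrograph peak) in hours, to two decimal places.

Centroid of excess rainfall: t_c = Σ P_i·t̄_i / ΣP_i = 2.6396 h (block centres at 1, 3, 5 h).
Hydrograph peak occurs at t = 8 h, so basin lag t_L = 8 − 2.6396 = 5.36 h.

t_L ≈ 5.36 h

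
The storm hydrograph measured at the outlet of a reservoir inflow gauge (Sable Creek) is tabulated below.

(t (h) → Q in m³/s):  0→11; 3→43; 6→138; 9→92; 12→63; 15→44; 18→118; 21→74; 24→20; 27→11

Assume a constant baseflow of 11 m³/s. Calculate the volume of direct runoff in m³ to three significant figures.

Direct-runoff ordinates (Q − Q_b): 0.0, 32.0, 127.0, 81.0, 52.0, 33.0, 107.0, 63.0, 9.0, 0.0 m³/s.
ΣQ_DR = 504.0 m³/s.
With Δt = 3 h = 10800 s, V = ΣQ_DR · Δt = 504.0 × 10800 = 5.44 × 10^6 m³.

V ≈ 5.44 × 10^6 m³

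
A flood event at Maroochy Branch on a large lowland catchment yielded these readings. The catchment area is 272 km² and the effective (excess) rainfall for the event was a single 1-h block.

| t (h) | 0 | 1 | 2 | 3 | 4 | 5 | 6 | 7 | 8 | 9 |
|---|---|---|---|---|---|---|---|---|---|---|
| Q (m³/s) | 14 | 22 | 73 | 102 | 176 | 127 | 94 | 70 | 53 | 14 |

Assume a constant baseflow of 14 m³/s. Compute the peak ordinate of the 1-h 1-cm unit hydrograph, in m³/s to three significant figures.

U_p ≈ 202 m³/s

Direct runoff: 0.0, 8.0, 59.0, 88.0, 162.0, 113.0, 80.0, 56.0, 39.0, 0.0 m³/s; ΣQ_DR = 605.0 m³/s, peak = 162.0 m³/s.
Runoff depth d = ΣQ_DR·Δt / A = 605.0 × 3600 / (272 km²) = 8.007 mm.
The 1-cm UH is the DRH scaled by (10 mm)/d, so U_p = 162.0 × 10/8.007 = 202 m³/s.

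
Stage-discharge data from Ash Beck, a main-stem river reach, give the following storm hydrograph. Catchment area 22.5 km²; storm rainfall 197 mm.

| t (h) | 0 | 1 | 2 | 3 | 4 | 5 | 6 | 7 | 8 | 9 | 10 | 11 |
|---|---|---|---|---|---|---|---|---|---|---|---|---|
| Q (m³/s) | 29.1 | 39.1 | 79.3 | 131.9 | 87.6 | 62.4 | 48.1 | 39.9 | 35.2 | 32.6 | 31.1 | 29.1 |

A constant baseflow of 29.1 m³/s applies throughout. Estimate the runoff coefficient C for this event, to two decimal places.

C ≈ 0.24

ΣQ_DR = 296.2 m³/s; V = ΣQ_DR·Δt = 1.066 × 10^6 m³.
Runoff depth d = V / A = 47.39 mm.
C = d / P = 47.39 / 197 = 0.24.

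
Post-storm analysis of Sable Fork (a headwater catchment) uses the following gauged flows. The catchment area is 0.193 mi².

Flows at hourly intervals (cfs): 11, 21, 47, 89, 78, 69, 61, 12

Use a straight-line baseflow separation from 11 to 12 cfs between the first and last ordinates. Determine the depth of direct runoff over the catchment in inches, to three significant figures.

d ≈ 2.38 in

Direct runoff: 0.00, 9.86, 35.71, 77.57, 66.43, 57.29, 49.14, 0.00 cfs; ΣQ_DR = 296.0 cfs.
V = ΣQ_DR · Δt = 296.0 × 3600 s = 1.066 × 10^6 ft³.
Over A = 0.193 mi², depth = V / A = 2.38 in.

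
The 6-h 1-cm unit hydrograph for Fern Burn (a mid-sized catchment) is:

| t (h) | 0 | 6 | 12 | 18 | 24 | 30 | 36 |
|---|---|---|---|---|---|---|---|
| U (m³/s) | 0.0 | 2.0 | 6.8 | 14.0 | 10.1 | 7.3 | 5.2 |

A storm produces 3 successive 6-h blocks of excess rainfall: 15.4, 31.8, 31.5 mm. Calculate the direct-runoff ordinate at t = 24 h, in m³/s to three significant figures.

Q ≈ 81.5 m³/s

By discrete convolution, Q_j = Σ (P_i / 10 mm) · U_{j−i}.
At t = 24 h (j=4): Q = (15.4/10)·10.1 + (31.8/10)·14.0 + (31.5/10)·6.8 = 81.5 m³/s.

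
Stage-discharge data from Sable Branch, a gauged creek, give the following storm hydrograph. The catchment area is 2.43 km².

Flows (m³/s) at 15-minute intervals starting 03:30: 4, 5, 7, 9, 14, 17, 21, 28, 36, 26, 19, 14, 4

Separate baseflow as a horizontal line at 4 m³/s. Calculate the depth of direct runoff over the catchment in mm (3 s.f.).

Direct runoff: 0.0, 1.0, 3.0, 5.0, 10.0, 13.0, 17.0, 24.0, 32.0, 22.0, 15.0, 10.0, 0.0 m³/s; ΣQ_DR = 152.0 m³/s.
V = ΣQ_DR · Δt = 152.0 × 900 s = 1.368 × 10^5 m³.
Over A = 2.43 km², depth = V / A = 56.3 mm.

d ≈ 56.3 mm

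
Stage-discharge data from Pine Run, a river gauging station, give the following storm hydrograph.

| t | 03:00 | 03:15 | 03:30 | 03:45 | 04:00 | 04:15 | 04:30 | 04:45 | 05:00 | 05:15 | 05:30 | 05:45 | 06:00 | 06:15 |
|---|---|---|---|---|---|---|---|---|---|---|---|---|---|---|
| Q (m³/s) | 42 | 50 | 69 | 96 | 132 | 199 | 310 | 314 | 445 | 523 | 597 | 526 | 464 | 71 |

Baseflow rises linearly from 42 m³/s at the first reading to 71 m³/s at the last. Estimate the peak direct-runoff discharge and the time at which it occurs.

Q_p = 532.69 m³/s at t = 05:30

Subtracting baseflow gives direct-runoff ordinates: 0.00, 5.77, 22.54, 47.31, 81.08, 145.85, 254.62, 256.38, 385.15, 460.92, 532.69, 459.46, 395.23, 0.00 m³/s.
The maximum is 532.69 m³/s, occurring at the reading for t = 05:30.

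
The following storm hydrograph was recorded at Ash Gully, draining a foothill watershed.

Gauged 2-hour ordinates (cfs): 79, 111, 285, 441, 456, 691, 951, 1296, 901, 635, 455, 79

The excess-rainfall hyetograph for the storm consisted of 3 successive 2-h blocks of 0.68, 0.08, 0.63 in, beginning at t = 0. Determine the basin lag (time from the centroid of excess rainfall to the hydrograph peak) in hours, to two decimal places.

t_L ≈ 11.07 h

Centroid of excess rainfall: t_c = Σ P_i·t̄_i / ΣP_i = 2.9281 h (block centres at 1, 3, 5 h).
Hydrograph peak occurs at t = 14 h, so basin lag t_L = 14 − 2.9281 = 11.07 h.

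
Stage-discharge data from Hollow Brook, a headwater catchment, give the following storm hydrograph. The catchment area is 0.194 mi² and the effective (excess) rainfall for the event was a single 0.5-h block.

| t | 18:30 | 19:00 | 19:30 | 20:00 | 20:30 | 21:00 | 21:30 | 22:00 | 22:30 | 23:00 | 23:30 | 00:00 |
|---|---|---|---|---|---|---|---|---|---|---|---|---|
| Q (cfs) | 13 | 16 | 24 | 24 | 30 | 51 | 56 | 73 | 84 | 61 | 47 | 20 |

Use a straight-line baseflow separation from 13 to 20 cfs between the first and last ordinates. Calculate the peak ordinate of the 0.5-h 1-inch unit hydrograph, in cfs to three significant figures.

U_p ≈ 54.8 cfs

Direct runoff: 0.00, 2.36, 9.73, 9.09, 14.45, 34.82, 39.18, 55.55, 65.91, 42.27, 27.64, 0.00 cfs; ΣQ_DR = 301.0 cfs, peak = 65.91 cfs.
Runoff depth d = ΣQ_DR·Δt / A = 301.0 × 1800 / (0.194 mi²) = 1.202 in.
The 1-inch UH is the DRH scaled by (1 in)/d, so U_p = 65.91 × 1/1.202 = 54.8 cfs.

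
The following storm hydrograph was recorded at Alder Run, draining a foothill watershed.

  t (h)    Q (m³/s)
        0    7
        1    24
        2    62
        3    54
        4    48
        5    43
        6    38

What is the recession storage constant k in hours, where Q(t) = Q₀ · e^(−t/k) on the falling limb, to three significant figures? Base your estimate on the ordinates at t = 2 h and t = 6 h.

On the falling limb, Q drops from 62 to 38 m³/s between t = 2 h and t = 6 h (Δt = 4 h).
k = −Δt / ln(Q₂/Q₁) = −4 / ln(38/62) = 8.17 h.

k ≈ 8.17 h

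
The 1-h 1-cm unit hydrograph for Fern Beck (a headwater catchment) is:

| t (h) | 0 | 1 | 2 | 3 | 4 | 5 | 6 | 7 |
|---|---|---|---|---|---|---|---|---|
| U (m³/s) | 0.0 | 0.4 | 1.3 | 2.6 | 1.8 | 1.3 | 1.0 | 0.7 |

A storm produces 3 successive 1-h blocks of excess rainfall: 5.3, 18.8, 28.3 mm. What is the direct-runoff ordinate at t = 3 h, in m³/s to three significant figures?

Q ≈ 4.95 m³/s

By discrete convolution, Q_j = Σ (P_i / 10 mm) · U_{j−i}.
At t = 3 h (j=3): Q = (5.3/10)·2.6 + (18.8/10)·1.3 + (28.3/10)·0.4 = 4.95 m³/s.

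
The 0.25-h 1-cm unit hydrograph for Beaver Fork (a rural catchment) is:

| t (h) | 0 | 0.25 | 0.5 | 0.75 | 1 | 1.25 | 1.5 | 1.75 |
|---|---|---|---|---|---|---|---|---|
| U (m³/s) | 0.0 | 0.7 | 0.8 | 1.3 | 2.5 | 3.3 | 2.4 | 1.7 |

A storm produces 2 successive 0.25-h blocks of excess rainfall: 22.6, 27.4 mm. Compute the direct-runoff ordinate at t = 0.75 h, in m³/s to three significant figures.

Q ≈ 5.13 m³/s

By discrete convolution, Q_j = Σ (P_i / 10 mm) · U_{j−i}.
At t = 0.75 h (j=3): Q = (22.6/10)·1.3 + (27.4/10)·0.8 = 5.13 m³/s.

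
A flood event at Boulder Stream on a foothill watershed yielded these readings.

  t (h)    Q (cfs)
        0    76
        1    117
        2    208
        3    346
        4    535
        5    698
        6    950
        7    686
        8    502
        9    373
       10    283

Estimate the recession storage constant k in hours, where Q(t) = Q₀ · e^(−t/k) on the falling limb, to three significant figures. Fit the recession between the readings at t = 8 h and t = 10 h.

On the falling limb, Q drops from 502 to 283 cfs between t = 8 h and t = 10 h (Δt = 2 h).
k = −Δt / ln(Q₂/Q₁) = −2 / ln(283/502) = 3.49 h.

k ≈ 3.49 h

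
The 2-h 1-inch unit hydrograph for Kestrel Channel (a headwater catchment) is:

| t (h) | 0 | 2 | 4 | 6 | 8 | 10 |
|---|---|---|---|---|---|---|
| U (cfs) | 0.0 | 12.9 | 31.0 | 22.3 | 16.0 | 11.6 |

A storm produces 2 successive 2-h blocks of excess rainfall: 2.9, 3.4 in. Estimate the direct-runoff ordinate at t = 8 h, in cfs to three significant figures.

By discrete convolution, Q_j = Σ (P_i / 1 in) · U_{j−i}.
At t = 8 h (j=4): Q = (2.9/1)·16.0 + (3.4/1)·22.3 = 122 cfs.

Q ≈ 122 cfs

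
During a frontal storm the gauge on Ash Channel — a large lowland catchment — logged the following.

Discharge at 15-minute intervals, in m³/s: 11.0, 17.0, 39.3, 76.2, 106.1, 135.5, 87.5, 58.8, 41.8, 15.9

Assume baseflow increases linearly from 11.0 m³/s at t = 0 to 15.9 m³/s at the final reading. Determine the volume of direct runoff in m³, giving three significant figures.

V ≈ 4.09 × 10^5 m³

Direct-runoff ordinates (Q − Q_b): 0.00, 5.46, 27.21, 63.57, 92.92, 121.78, 73.23, 43.99, 26.44, 0.00 m³/s.
ΣQ_DR = 454.6 m³/s.
With Δt = 0.25 h = 900 s, V = ΣQ_DR · Δt = 454.6 × 900 = 4.09 × 10^5 m³.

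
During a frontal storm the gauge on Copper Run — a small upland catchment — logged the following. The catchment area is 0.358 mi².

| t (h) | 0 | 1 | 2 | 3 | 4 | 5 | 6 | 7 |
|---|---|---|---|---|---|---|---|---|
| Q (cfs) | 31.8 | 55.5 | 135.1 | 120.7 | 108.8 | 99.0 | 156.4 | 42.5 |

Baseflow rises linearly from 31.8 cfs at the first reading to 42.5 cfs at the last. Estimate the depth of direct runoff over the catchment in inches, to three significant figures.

d ≈ 1.96 in

Direct runoff: 0.00, 22.17, 100.24, 84.31, 70.89, 59.56, 115.43, 0.00 cfs; ΣQ_DR = 452.6 cfs.
V = ΣQ_DR · Δt = 452.6 × 3600 s = 1.629 × 10^6 ft³.
Over A = 0.358 mi², depth = V / A = 1.96 in.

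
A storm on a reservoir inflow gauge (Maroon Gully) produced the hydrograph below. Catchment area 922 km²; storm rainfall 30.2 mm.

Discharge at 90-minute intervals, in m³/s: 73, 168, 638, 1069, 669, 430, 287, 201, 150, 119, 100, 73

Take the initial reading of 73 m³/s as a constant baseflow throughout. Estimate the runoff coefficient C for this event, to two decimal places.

ΣQ_DR = 3101 m³/s; V = ΣQ_DR·Δt = 1.675 × 10^7 m³.
Runoff depth d = V / A = 18.16 mm.
C = d / P = 18.16 / 30.2 = 0.60.

C ≈ 0.60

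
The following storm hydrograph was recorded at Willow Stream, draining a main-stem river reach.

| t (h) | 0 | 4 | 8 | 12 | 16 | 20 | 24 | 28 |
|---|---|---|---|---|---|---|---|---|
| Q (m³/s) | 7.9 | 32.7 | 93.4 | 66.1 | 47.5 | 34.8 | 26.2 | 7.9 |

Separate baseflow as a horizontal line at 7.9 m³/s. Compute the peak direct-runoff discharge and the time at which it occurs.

Subtracting baseflow gives direct-runoff ordinates: 0.0, 24.8, 85.5, 58.2, 39.6, 26.9, 18.3, 0.0 m³/s.
The maximum is 85.5 m³/s, occurring at the reading for t = 8 h.

Q_p = 85.5 m³/s at t = 8 h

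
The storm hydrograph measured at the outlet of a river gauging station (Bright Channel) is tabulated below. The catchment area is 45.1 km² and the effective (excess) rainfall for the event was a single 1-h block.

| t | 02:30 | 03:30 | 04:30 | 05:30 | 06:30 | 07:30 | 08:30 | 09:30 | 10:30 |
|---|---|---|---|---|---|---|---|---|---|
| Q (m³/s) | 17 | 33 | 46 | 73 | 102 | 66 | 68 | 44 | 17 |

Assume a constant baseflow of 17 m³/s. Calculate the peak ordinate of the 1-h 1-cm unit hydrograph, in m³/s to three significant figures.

U_p ≈ 34.0 m³/s

Direct runoff: 0.0, 16.0, 29.0, 56.0, 85.0, 49.0, 51.0, 27.0, 0.0 m³/s; ΣQ_DR = 313.0 m³/s, peak = 85.0 m³/s.
Runoff depth d = ΣQ_DR·Δt / A = 313.0 × 3600 / (45.1 km²) = 24.98 mm.
The 1-cm UH is the DRH scaled by (10 mm)/d, so U_p = 85.0 × 10/24.98 = 34.0 m³/s.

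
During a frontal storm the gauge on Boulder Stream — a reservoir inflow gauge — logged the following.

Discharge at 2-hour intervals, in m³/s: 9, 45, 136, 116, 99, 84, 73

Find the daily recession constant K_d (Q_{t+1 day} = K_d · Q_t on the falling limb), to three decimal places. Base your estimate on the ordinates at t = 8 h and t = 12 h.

K_d ≈ 0.161

Between t = 8 h and t = 12 h the flow falls from 99 to 73 m³/s over 2×2 h = 4 h.
Per-interval ratio K = (73/99)^(1/2) = 0.8587; K_d = K^(24/2) = 0.161.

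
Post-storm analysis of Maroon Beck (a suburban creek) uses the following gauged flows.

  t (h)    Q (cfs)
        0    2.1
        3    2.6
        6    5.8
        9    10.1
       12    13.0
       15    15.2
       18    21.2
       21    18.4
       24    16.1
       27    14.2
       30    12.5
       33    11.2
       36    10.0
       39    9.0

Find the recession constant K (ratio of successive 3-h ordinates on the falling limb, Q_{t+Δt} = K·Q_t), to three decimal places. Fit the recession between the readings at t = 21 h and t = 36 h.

K ≈ 0.885

Using the recession-limb readings at t = 21 h and t = 36 h: Q falls from 18.4 to 10.0 cfs over 5 intervals.
K = (Q₂/Q₁)^(1/5) = (10.0/18.4)^(1/5) = 0.885.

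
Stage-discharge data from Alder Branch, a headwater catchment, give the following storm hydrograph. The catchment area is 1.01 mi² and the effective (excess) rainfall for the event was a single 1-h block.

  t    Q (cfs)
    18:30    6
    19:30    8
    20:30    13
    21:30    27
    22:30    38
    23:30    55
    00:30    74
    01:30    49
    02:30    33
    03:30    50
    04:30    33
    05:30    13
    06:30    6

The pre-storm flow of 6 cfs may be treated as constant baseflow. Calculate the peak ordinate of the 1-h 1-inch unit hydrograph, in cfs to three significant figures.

U_p ≈ 136 cfs

Direct runoff: 0.0, 2.0, 7.0, 21.0, 32.0, 49.0, 68.0, 43.0, 27.0, 44.0, 27.0, 7.0, 0.0 cfs; ΣQ_DR = 327.0 cfs, peak = 68.0 cfs.
Runoff depth d = ΣQ_DR·Δt / A = 327.0 × 3600 / (1.01 mi²) = 0.5017 in.
The 1-inch UH is the DRH scaled by (1 in)/d, so U_p = 68.0 × 1/0.5017 = 136 cfs.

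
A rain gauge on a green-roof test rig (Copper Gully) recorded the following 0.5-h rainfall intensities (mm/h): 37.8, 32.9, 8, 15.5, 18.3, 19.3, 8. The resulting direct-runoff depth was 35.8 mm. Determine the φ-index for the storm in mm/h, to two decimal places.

φ ≈ 10.44 mm/h

Only the 5 blocks with intensity above φ contribute runoff: 37.8, 32.9, 15.5, 18.3, 19.3 mm/h.
Σ(I−φ)·Δt = d  ⇒  (37.8+32.9+15.5+18.3+19.3 − 5φ)·0.5 = 35.8
φ = (123.8 − 35.8/0.5) / 5 = 10.44 mm/h.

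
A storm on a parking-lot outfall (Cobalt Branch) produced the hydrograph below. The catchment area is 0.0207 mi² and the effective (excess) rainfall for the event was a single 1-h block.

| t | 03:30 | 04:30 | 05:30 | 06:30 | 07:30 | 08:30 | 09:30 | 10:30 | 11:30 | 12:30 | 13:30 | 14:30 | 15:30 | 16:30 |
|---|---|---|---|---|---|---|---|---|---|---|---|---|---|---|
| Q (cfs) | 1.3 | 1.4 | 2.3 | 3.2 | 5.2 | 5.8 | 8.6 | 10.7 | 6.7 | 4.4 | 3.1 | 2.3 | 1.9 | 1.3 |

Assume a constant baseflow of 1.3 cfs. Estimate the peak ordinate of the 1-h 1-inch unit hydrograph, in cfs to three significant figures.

Direct runoff: 0.0, 0.1, 1.0, 1.9, 3.9, 4.5, 7.3, 9.4, 5.4, 3.1, 1.8, 1.0, 0.6, 0.0 cfs; ΣQ_DR = 40.00 cfs, peak = 9.4 cfs.
Runoff depth d = ΣQ_DR·Δt / A = 40.00 × 3600 / (0.0207 mi²) = 2.994 in.
The 1-inch UH is the DRH scaled by (1 in)/d, so U_p = 9.4 × 1/2.994 = 3.14 cfs.

U_p ≈ 3.14 cfs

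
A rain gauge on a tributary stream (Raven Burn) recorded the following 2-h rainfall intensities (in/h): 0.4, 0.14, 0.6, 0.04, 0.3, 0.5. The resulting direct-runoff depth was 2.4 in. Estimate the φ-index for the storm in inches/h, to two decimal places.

Only the 4 blocks with intensity above φ contribute runoff: 0.4, 0.6, 0.3, 0.5 in/h.
Σ(I−φ)·Δt = d  ⇒  (0.4+0.6+0.3+0.5 − 4φ)·2 = 2.4
φ = (1.800 − 2.4/2) / 4 = 0.15 in/h.

φ ≈ 0.15 in/h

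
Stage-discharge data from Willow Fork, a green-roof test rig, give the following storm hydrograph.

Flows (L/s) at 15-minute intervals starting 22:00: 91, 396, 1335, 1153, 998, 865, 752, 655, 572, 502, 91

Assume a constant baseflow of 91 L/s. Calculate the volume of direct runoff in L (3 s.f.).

Direct-runoff ordinates (Q − Q_b): 0.0, 305.0, 1244.0, 1062.0, 907.0, 774.0, 661.0, 564.0, 481.0, 411.0, 0.0 L/s.
ΣQ_DR = 6409 L/s.
With Δt = 0.25 h = 900 s, V = ΣQ_DR · Δt = 6409 × 900 = 5.77 × 10^6 L.

V ≈ 5.77 × 10^6 L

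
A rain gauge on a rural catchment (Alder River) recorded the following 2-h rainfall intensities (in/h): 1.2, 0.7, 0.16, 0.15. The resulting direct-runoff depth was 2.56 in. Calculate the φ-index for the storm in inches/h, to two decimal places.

Only the 2 blocks with intensity above φ contribute runoff: 1.2, 0.7 in/h.
Σ(I−φ)·Δt = d  ⇒  (1.2+0.7 − 2φ)·2 = 2.56
φ = (1.900 − 2.56/2) / 2 = 0.31 in/h.

φ ≈ 0.31 in/h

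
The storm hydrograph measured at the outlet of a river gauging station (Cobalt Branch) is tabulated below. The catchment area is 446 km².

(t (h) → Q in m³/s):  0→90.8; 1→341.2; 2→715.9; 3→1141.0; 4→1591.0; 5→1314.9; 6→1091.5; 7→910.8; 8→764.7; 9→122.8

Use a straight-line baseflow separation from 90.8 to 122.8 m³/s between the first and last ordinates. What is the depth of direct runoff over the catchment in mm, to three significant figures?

d ≈ 56.6 mm

Direct runoff: 0.00, 246.84, 617.99, 1039.53, 1485.98, 1206.32, 979.37, 795.11, 645.46, 0.00 m³/s; ΣQ_DR = 7017 m³/s.
V = ΣQ_DR · Δt = 7017 × 3600 s = 2.526 × 10^7 m³.
Over A = 446 km², depth = V / A = 56.6 mm.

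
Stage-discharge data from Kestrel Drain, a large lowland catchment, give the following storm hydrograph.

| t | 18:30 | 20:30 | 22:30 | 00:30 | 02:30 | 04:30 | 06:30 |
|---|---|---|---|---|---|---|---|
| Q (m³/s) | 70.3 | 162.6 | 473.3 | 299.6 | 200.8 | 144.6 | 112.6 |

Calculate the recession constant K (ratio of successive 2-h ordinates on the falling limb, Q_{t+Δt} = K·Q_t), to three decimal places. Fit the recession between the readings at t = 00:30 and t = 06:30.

K ≈ 0.722

Using the recession-limb readings at t = 00:30 and t = 06:30: Q falls from 299.6 to 112.6 m³/s over 3 intervals.
K = (Q₂/Q₁)^(1/3) = (112.6/299.6)^(1/3) = 0.722.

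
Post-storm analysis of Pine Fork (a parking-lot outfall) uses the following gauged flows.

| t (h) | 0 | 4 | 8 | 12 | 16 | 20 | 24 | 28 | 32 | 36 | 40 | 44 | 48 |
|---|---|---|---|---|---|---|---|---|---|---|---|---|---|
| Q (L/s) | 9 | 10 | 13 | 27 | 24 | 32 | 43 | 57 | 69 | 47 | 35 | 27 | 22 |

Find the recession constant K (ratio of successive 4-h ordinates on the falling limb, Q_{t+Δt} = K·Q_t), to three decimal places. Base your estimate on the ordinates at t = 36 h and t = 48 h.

K ≈ 0.776

Using the recession-limb readings at t = 36 h and t = 48 h: Q falls from 47 to 22 L/s over 3 intervals.
K = (Q₂/Q₁)^(1/3) = (22/47)^(1/3) = 0.776.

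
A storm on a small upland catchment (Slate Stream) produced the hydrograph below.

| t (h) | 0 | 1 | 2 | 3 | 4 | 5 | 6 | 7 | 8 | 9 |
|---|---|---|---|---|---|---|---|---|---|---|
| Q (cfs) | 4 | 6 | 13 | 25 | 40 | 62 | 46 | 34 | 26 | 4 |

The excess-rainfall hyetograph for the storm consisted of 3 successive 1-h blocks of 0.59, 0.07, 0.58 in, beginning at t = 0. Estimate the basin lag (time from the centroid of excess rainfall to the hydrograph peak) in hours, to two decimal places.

t_L ≈ 3.51 h

Centroid of excess rainfall: t_c = Σ P_i·t̄_i / ΣP_i = 1.4919 h (block centres at 0.5, 1.5, 2.5 h).
Hydrograph peak occurs at t = 5 h, so basin lag t_L = 5 − 1.4919 = 3.51 h.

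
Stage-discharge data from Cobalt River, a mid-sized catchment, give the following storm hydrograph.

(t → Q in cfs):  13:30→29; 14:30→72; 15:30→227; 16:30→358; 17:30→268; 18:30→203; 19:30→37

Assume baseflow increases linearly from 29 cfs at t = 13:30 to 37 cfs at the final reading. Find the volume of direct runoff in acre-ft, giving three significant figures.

Direct-runoff ordinates (Q − Q_b): 0.00, 41.67, 195.33, 325.00, 233.67, 167.33, 0.00 cfs.
ΣQ_DR = 963.0 cfs.
With Δt = 1 h = 3600 s, V = ΣQ_DR · Δt = 963.0 × 3600 = 3.47 × 10^6 ft³ = 79.6 acre-ft.

V ≈ 79.6 acre-ft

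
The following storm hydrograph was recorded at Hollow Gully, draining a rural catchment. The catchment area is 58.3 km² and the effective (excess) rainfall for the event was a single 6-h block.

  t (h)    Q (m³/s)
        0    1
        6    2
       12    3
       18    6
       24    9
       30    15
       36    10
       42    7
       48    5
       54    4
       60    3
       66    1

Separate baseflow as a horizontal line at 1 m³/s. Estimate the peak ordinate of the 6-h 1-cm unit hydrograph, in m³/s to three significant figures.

U_p ≈ 7.00 m³/s

Direct runoff: 0.0, 1.0, 2.0, 5.0, 8.0, 14.0, 9.0, 6.0, 4.0, 3.0, 2.0, 0.0 m³/s; ΣQ_DR = 54.00 m³/s, peak = 14.0 m³/s.
Runoff depth d = ΣQ_DR·Δt / A = 54.00 × 21600 / (58.3 km²) = 20.01 mm.
The 1-cm UH is the DRH scaled by (10 mm)/d, so U_p = 14.0 × 10/20.01 = 7.00 m³/s.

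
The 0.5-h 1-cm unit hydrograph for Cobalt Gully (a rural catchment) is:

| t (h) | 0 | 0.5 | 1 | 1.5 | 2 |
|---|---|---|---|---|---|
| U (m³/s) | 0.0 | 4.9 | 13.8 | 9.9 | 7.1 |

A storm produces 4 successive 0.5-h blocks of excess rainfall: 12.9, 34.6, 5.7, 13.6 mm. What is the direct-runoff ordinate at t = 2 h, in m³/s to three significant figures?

By discrete convolution, Q_j = Σ (P_i / 10 mm) · U_{j−i}.
At t = 2 h (j=4): Q = (12.9/10)·7.1 + (34.6/10)·9.9 + (5.7/10)·13.8 + (13.6/10)·4.9 = 57.9 m³/s.

Q ≈ 57.9 m³/s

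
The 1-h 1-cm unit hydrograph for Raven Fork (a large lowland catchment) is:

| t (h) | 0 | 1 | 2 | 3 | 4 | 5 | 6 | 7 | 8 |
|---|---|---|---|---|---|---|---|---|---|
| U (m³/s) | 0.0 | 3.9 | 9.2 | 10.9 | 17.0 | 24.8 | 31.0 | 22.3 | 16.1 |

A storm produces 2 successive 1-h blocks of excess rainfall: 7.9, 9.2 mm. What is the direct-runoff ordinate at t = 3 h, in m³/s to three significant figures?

By discrete convolution, Q_j = Σ (P_i / 10 mm) · U_{j−i}.
At t = 3 h (j=3): Q = (7.9/10)·10.9 + (9.2/10)·9.2 = 17.1 m³/s.

Q ≈ 17.1 m³/s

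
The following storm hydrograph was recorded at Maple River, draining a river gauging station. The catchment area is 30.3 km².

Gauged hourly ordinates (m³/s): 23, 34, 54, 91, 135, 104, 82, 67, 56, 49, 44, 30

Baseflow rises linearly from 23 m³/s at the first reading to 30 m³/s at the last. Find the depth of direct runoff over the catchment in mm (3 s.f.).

d ≈ 53.6 mm

Direct runoff: 0.00, 10.36, 29.73, 66.09, 109.45, 77.82, 55.18, 39.55, 27.91, 20.27, 14.64, 0.00 m³/s; ΣQ_DR = 451.0 m³/s.
V = ΣQ_DR · Δt = 451.0 × 3600 s = 1.624 × 10^6 m³.
Over A = 30.3 km², depth = V / A = 53.6 mm.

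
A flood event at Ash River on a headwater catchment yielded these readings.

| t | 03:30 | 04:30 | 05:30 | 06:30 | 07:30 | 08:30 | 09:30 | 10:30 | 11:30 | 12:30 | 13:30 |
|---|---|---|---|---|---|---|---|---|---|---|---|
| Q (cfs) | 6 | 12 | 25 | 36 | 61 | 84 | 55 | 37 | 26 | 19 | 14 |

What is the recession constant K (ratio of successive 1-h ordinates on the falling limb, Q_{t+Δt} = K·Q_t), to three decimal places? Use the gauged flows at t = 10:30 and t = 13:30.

K ≈ 0.723

Using the recession-limb readings at t = 10:30 and t = 13:30: Q falls from 37 to 14 cfs over 3 intervals.
K = (Q₂/Q₁)^(1/3) = (14/37)^(1/3) = 0.723.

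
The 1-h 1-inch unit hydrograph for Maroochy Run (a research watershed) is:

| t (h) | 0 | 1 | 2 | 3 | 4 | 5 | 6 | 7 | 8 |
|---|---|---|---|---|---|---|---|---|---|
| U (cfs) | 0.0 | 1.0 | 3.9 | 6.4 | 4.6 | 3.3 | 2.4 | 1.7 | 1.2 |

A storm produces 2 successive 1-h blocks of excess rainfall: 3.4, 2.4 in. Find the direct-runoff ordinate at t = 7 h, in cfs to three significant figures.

By discrete convolution, Q_j = Σ (P_i / 1 in) · U_{j−i}.
At t = 7 h (j=7): Q = (3.4/1)·1.7 + (2.4/1)·2.4 = 11.5 cfs.

Q ≈ 11.5 cfs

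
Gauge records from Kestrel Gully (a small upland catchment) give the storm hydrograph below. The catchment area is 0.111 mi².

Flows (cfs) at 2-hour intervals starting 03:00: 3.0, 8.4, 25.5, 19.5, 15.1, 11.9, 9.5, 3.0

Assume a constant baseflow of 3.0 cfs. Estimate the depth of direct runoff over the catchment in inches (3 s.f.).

Direct runoff: 0.0, 5.4, 22.5, 16.5, 12.1, 8.9, 6.5, 0.0 cfs; ΣQ_DR = 71.90 cfs.
V = ΣQ_DR · Δt = 71.90 × 7200 s = 5.177 × 10^5 ft³.
Over A = 0.111 mi², depth = V / A = 2.01 in.

d ≈ 2.01 in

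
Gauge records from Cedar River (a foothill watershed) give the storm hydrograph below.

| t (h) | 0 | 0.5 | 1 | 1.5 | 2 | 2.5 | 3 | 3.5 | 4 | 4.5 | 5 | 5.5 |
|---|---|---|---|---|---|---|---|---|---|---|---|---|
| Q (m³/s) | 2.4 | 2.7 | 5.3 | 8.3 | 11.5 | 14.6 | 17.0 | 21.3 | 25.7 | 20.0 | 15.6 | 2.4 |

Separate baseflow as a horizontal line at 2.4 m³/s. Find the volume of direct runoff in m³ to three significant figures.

V ≈ 2.12 × 10^5 m³

Direct-runoff ordinates (Q − Q_b): 0.0, 0.3, 2.9, 5.9, 9.1, 12.2, 14.6, 18.9, 23.3, 17.6, 13.2, 0.0 m³/s.
ΣQ_DR = 118.0 m³/s.
With Δt = 0.5 h = 1800 s, V = ΣQ_DR · Δt = 118.0 × 1800 = 2.12 × 10^5 m³.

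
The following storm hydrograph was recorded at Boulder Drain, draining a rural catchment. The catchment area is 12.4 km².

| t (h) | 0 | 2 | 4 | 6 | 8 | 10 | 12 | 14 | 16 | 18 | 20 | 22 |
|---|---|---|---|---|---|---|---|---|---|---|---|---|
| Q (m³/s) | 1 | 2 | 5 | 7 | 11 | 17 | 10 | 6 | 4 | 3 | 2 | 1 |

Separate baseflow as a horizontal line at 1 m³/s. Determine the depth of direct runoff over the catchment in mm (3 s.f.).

d ≈ 33.1 mm

Direct runoff: 0.0, 1.0, 4.0, 6.0, 10.0, 16.0, 9.0, 5.0, 3.0, 2.0, 1.0, 0.0 m³/s; ΣQ_DR = 57.00 m³/s.
V = ΣQ_DR · Δt = 57.00 × 7200 s = 4.104 × 10^5 m³.
Over A = 12.4 km², depth = V / A = 33.1 mm.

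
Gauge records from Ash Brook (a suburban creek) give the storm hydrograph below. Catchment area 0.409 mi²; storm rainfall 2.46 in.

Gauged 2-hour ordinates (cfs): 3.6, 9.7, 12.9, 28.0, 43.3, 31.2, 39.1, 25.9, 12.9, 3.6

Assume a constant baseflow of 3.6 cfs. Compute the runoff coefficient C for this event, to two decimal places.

C ≈ 0.54

ΣQ_DR = 174.2 cfs; V = ΣQ_DR·Δt = 1.254 × 10^6 ft³.
Runoff depth d = V / A = 1.320 in.
C = d / P = 1.320 / 2.46 = 0.54.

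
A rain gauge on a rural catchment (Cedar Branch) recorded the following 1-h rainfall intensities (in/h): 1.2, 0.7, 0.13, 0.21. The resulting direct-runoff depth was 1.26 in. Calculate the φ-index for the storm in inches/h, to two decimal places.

φ ≈ 0.32 in/h

Only the 2 blocks with intensity above φ contribute runoff: 1.2, 0.7 in/h.
Σ(I−φ)·Δt = d  ⇒  (1.2+0.7 − 2φ)·1 = 1.26
φ = (1.900 − 1.26/1) / 2 = 0.32 in/h.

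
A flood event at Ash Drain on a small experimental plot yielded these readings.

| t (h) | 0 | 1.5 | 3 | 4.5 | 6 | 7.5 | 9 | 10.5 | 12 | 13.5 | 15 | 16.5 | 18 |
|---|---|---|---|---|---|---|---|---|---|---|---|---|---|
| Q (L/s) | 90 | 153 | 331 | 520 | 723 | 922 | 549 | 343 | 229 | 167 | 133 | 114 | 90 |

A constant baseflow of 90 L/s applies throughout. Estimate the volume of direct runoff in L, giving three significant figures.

V ≈ 1.72 × 10^7 L

Direct-runoff ordinates (Q − Q_b): 0.0, 63.0, 241.0, 430.0, 633.0, 832.0, 459.0, 253.0, 139.0, 77.0, 43.0, 24.0, 0.0 L/s.
ΣQ_DR = 3194 L/s.
With Δt = 1.5 h = 5400 s, V = ΣQ_DR · Δt = 3194 × 5400 = 1.72 × 10^7 L.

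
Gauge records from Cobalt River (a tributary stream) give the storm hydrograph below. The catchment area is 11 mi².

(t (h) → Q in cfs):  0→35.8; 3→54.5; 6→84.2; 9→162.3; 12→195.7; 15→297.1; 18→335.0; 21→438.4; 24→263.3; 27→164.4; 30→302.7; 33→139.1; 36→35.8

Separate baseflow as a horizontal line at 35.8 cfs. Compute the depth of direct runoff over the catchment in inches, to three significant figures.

d ≈ 0.863 in

Direct runoff: 0.0, 18.7, 48.4, 126.5, 159.9, 261.3, 299.2, 402.6, 227.5, 128.6, 266.9, 103.3, 0.0 cfs; ΣQ_DR = 2043 cfs.
V = ΣQ_DR · Δt = 2043 × 10800 s = 2.206 × 10^7 ft³.
Over A = 11 mi², depth = V / A = 0.863 in.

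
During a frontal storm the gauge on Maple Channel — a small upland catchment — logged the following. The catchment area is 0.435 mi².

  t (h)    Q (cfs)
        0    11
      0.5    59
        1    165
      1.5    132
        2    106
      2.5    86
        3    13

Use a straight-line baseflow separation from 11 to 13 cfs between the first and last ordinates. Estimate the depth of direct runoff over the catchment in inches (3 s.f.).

d ≈ 0.869 in

Direct runoff: 0.00, 47.67, 153.33, 120.00, 93.67, 73.33, 0.00 cfs; ΣQ_DR = 488.0 cfs.
V = ΣQ_DR · Δt = 488.0 × 1800 s = 8.784 × 10^5 ft³.
Over A = 0.435 mi², depth = V / A = 0.869 in.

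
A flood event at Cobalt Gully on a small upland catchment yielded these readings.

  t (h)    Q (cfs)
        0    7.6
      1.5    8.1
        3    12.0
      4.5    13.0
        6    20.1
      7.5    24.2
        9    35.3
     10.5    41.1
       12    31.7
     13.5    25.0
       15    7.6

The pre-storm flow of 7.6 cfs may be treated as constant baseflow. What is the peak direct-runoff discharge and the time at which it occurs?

Q_p = 33.5 cfs at t = 10.5 h

Subtracting baseflow gives direct-runoff ordinates: 0.0, 0.5, 4.4, 5.4, 12.5, 16.6, 27.7, 33.5, 24.1, 17.4, 0.0 cfs.
The maximum is 33.5 cfs, occurring at the reading for t = 10.5 h.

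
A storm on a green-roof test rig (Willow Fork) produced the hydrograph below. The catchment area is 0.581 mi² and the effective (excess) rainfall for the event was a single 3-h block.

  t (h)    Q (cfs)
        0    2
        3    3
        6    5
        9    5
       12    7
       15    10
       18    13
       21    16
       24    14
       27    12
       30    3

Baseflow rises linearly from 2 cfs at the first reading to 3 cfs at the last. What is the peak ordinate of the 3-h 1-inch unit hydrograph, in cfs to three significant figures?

U_p ≈ 26.6 cfs

Direct runoff: 0.00, 0.90, 2.80, 2.70, 4.60, 7.50, 10.40, 13.30, 11.20, 9.10, 0.00 cfs; ΣQ_DR = 62.50 cfs, peak = 13.30 cfs.
Runoff depth d = ΣQ_DR·Δt / A = 62.50 × 10800 / (0.581 mi²) = 0.5001 in.
The 1-inch UH is the DRH scaled by (1 in)/d, so U_p = 13.30 × 1/0.5001 = 26.6 cfs.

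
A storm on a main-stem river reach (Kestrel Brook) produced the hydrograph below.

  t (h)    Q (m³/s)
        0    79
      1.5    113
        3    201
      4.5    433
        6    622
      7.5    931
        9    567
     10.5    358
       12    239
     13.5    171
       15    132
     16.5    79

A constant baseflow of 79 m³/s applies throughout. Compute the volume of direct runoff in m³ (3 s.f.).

Direct-runoff ordinates (Q − Q_b): 0.0, 34.0, 122.0, 354.0, 543.0, 852.0, 488.0, 279.0, 160.0, 92.0, 53.0, 0.0 m³/s.
ΣQ_DR = 2977 m³/s.
With Δt = 1.5 h = 5400 s, V = ΣQ_DR · Δt = 2977 × 5400 = 1.61 × 10^7 m³.

V ≈ 1.61 × 10^7 m³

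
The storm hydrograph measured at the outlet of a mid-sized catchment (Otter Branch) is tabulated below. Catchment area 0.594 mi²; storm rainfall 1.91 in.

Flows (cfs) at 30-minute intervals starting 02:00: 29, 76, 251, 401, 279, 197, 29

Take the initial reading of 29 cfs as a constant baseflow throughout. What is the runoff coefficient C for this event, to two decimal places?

ΣQ_DR = 1059 cfs; V = ΣQ_DR·Δt = 1.906 × 10^6 ft³.
Runoff depth d = V / A = 1.381 in.
C = d / P = 1.381 / 1.91 = 0.72.

C ≈ 0.72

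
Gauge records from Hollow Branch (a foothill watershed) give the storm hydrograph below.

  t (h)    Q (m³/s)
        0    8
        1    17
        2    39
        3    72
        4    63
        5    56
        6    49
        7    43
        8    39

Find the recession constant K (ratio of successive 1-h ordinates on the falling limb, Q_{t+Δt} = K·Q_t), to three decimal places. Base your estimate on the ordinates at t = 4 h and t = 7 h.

K ≈ 0.880

Using the recession-limb readings at t = 4 h and t = 7 h: Q falls from 63 to 43 m³/s over 3 intervals.
K = (Q₂/Q₁)^(1/3) = (43/63)^(1/3) = 0.880.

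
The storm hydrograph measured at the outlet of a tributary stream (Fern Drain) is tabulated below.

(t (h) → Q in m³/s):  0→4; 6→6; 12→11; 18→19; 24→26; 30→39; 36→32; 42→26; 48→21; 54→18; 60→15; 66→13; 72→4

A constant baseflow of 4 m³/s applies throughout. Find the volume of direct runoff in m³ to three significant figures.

Direct-runoff ordinates (Q − Q_b): 0.0, 2.0, 7.0, 15.0, 22.0, 35.0, 28.0, 22.0, 17.0, 14.0, 11.0, 9.0, 0.0 m³/s.
ΣQ_DR = 182.0 m³/s.
With Δt = 6 h = 21600 s, V = ΣQ_DR · Δt = 182.0 × 21600 = 3.93 × 10^6 m³.

V ≈ 3.93 × 10^6 m³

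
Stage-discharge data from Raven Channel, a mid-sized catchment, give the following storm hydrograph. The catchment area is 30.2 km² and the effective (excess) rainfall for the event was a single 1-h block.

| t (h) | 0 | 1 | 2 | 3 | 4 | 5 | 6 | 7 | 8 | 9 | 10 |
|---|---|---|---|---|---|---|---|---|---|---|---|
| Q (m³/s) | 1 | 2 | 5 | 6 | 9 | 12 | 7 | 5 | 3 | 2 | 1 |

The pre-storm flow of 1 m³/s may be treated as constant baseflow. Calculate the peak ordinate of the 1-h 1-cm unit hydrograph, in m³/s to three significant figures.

U_p ≈ 22.0 m³/s

Direct runoff: 0.0, 1.0, 4.0, 5.0, 8.0, 11.0, 6.0, 4.0, 2.0, 1.0, 0.0 m³/s; ΣQ_DR = 42.00 m³/s, peak = 11.0 m³/s.
Runoff depth d = ΣQ_DR·Δt / A = 42.00 × 3600 / (30.2 km²) = 5.007 mm.
The 1-cm UH is the DRH scaled by (10 mm)/d, so U_p = 11.0 × 10/5.007 = 22.0 m³/s.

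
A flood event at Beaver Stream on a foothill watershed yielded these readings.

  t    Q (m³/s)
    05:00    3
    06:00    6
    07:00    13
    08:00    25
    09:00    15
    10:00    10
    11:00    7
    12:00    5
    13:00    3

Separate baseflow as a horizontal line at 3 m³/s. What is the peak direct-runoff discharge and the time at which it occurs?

Q_p = 22.0 m³/s at t = 08:00

Subtracting baseflow gives direct-runoff ordinates: 0.0, 3.0, 10.0, 22.0, 12.0, 7.0, 4.0, 2.0, 0.0 m³/s.
The maximum is 22.0 m³/s, occurring at the reading for t = 08:00.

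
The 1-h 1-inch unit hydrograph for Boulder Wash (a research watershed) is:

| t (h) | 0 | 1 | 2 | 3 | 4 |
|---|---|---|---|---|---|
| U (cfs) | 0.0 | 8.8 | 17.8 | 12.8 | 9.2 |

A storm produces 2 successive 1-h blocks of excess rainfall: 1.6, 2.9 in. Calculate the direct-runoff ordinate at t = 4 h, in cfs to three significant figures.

Q ≈ 51.8 cfs

By discrete convolution, Q_j = Σ (P_i / 1 in) · U_{j−i}.
At t = 4 h (j=4): Q = (1.6/1)·9.2 + (2.9/1)·12.8 = 51.8 cfs.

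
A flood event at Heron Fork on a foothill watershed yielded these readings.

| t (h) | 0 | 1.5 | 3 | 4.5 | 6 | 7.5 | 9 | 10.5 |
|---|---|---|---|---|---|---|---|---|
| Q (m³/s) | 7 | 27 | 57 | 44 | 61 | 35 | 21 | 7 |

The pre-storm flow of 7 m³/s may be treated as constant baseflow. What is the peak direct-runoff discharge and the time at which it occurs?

Subtracting baseflow gives direct-runoff ordinates: 0.0, 20.0, 50.0, 37.0, 54.0, 28.0, 14.0, 0.0 m³/s.
The maximum is 54.0 m³/s, occurring at the reading for t = 6 h.

Q_p = 54.0 m³/s at t = 6 h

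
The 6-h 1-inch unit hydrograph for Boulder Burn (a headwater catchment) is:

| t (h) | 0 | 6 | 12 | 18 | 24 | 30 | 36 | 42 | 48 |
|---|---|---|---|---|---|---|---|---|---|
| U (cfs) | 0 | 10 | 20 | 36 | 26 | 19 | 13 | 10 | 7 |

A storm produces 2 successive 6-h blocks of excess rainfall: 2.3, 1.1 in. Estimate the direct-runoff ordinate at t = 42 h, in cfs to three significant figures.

By discrete convolution, Q_j = Σ (P_i / 1 in) · U_{j−i}.
At t = 42 h (j=7): Q = (2.3/1)·10 + (1.1/1)·13 = 37.3 cfs.

Q ≈ 37.3 cfs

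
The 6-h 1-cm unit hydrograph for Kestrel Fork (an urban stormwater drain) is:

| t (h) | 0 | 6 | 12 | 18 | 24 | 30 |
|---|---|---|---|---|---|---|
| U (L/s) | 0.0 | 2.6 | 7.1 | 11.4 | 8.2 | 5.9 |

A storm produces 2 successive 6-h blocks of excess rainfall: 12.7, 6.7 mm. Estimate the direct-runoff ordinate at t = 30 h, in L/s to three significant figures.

Q ≈ 13.0 L/s

By discrete convolution, Q_j = Σ (P_i / 10 mm) · U_{j−i}.
At t = 30 h (j=5): Q = (12.7/10)·5.9 + (6.7/10)·8.2 = 13.0 L/s.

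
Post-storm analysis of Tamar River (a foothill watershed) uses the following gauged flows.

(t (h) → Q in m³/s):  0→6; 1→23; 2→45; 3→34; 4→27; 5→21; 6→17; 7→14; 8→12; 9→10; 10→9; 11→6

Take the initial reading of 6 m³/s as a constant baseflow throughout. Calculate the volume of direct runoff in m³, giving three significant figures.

V ≈ 5.47 × 10^5 m³

Direct-runoff ordinates (Q − Q_b): 0.0, 17.0, 39.0, 28.0, 21.0, 15.0, 11.0, 8.0, 6.0, 4.0, 3.0, 0.0 m³/s.
ΣQ_DR = 152.0 m³/s.
With Δt = 1 h = 3600 s, V = ΣQ_DR · Δt = 152.0 × 3600 = 5.47 × 10^5 m³.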